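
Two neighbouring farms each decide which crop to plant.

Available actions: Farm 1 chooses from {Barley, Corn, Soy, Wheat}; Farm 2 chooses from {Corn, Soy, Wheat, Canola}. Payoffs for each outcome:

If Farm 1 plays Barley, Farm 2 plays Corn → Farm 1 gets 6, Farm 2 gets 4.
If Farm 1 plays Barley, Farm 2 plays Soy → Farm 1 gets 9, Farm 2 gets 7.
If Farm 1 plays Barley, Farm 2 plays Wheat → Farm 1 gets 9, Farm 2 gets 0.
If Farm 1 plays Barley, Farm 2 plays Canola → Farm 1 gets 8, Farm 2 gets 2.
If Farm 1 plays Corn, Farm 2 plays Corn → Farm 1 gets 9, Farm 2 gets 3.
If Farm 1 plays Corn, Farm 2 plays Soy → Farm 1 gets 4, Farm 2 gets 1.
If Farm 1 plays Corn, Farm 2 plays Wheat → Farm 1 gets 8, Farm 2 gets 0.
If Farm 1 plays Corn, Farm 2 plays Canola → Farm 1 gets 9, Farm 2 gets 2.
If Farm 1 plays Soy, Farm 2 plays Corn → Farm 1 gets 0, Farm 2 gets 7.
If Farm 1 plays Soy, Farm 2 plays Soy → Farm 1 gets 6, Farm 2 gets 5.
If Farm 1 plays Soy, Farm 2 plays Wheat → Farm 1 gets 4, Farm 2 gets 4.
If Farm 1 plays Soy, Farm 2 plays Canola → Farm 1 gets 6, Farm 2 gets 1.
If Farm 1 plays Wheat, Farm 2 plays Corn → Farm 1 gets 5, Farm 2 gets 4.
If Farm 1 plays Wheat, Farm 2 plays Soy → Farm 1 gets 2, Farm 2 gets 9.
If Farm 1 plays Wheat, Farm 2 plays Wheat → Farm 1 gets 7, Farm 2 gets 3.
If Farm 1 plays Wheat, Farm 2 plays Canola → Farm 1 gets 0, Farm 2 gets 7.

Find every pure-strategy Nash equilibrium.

Farm 1 against Corn: payoffs 6, 9, 0, 5 → best response Corn.
Farm 1 against Soy: payoffs 9, 4, 6, 2 → best response Barley.
Farm 1 against Wheat: payoffs 9, 8, 4, 7 → best response Barley.
Farm 1 against Canola: payoffs 8, 9, 6, 0 → best response Corn.
Farm 2 against Barley: payoffs 4, 7, 0, 2 → best response Soy.
Farm 2 against Corn: payoffs 3, 1, 0, 2 → best response Corn.
Farm 2 against Soy: payoffs 7, 5, 4, 1 → best response Corn.
Farm 2 against Wheat: payoffs 4, 9, 3, 7 → best response Soy.
Mutual best responses: (Barley, Soy); (Corn, Corn).

(Barley, Soy); (Corn, Corn)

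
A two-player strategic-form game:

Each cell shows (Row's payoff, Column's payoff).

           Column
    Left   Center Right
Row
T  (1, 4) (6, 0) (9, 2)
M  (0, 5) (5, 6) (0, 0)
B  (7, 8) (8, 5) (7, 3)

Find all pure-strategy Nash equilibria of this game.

The unique pure-strategy Nash equilibrium is (B, Left).

(T, Left): Row can switch to B (1 → 7). Not NE.
(T, Center): Row can switch to B (6 → 8). Not NE.
(T, Right): Column can switch to Left (2 → 4). Not NE.
(M, Left): Row can switch to T (0 → 1). Not NE.
(M, Center): Row can switch to T (5 → 6). Not NE.
(M, Right): Row can switch to T (0 → 9). Not NE.
(B, Left): Row gets 7, best alternative 1; Column gets 8, best alternative 5. No profitable deviation — NE.
(B, Center): Column can switch to Left (5 → 8). Not NE.
(B, Right): Row can switch to T (7 → 9). Not NE.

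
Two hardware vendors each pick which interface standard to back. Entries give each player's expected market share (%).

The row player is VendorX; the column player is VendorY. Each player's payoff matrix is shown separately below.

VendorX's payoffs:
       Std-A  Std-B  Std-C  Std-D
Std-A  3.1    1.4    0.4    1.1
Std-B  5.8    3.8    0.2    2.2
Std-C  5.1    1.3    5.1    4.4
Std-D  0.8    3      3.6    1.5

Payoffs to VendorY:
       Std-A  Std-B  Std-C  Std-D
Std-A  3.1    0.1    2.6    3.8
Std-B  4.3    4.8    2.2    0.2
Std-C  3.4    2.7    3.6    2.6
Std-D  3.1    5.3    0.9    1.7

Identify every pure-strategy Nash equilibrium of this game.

VendorX against Std-A: payoffs 3.1, 5.8, 5.1, 0.8 → best response Std-B.
VendorX against Std-B: payoffs 1.4, 3.8, 1.3, 3 → best response Std-B.
VendorX against Std-C: payoffs 0.4, 0.2, 5.1, 3.6 → best response Std-C.
VendorX against Std-D: payoffs 1.1, 2.2, 4.4, 1.5 → best response Std-C.
VendorY against Std-A: payoffs 3.1, 0.1, 2.6, 3.8 → best response Std-D.
VendorY against Std-B: payoffs 4.3, 4.8, 2.2, 0.2 → best response Std-B.
VendorY against Std-C: payoffs 3.4, 2.7, 3.6, 2.6 → best response Std-C.
VendorY against Std-D: payoffs 3.1, 5.3, 0.9, 1.7 → best response Std-B.
Mutual best responses: (Std-B, Std-B); (Std-C, Std-C).

Pure-strategy Nash equilibria: (Std-B, Std-B); (Std-C, Std-C)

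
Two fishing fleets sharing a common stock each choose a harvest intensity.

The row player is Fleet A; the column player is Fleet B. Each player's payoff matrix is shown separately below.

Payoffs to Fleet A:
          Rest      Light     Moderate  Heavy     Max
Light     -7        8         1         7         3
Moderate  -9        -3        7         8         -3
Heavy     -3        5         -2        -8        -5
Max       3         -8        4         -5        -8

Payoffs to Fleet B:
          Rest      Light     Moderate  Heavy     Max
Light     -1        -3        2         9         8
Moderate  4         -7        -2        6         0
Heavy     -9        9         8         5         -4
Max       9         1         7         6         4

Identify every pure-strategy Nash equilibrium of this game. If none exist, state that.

Pure-strategy Nash equilibria: (Moderate, Heavy) and (Max, Rest)

For each player, find the best response to each opponent profile; mutual best responses are the pure NE.
Fleet A against Rest: payoffs -7, -9, -3, 3 → best response Max.
Fleet A against Light: payoffs 8, -3, 5, -8 → best response Light.
Fleet A against Moderate: payoffs 1, 7, -2, 4 → best response Moderate.
Fleet A against Heavy: payoffs 7, 8, -8, -5 → best response Moderate.
Fleet A against Max: payoffs 3, -3, -5, -8 → best response Light.
Fleet B against Light: payoffs -1, -3, 2, 9, 8 → best response Heavy.
Fleet B against Moderate: payoffs 4, -7, -2, 6, 0 → best response Heavy.
Fleet B against Heavy: payoffs -9, 9, 8, 5, -4 → best response Light.
Fleet B against Max: payoffs 9, 1, 7, 6, 4 → best response Rest.
Mutual best responses: (Moderate, Heavy); (Max, Rest).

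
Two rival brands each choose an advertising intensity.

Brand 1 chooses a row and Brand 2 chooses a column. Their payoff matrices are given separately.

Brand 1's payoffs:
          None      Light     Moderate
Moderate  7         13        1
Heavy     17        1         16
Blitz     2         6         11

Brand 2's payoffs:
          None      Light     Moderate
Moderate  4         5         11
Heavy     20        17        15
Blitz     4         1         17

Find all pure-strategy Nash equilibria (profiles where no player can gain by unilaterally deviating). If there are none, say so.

Mark each player's best response to every combination of opponents' strategies; a profile where every player is best-responding is a pure Nash equilibrium.
Brand 1 against None: payoffs 7, 17, 2 → best response Heavy.
Brand 1 against Light: payoffs 13, 1, 6 → best response Moderate.
Brand 1 against Moderate: payoffs 1, 16, 11 → best response Heavy.
Brand 2 against Moderate: payoffs 4, 5, 11 → best response Moderate.
Brand 2 against Heavy: payoffs 20, 17, 15 → best response None.
Brand 2 against Blitz: payoffs 4, 1, 17 → best response Moderate.
Mutual best responses: (Heavy, None).

The unique pure-strategy Nash equilibrium is (Heavy, None).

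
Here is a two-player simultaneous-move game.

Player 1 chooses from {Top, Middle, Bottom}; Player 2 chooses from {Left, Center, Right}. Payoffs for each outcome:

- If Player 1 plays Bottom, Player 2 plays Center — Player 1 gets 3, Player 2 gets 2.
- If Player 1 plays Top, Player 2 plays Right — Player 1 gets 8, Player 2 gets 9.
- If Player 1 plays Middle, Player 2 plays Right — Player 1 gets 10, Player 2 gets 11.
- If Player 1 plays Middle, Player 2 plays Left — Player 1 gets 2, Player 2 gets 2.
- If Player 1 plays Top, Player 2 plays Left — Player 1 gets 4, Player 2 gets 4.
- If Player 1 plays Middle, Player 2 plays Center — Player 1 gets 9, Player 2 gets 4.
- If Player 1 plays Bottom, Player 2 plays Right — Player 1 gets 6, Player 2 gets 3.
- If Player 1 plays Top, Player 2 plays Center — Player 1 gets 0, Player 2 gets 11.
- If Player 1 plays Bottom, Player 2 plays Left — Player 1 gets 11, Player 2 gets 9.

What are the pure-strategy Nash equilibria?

(Top, Left): Player 1 can switch to Bottom (4 → 11). Not NE.
(Top, Center): Player 1 can switch to Middle (0 → 9). Not NE.
(Top, Right): Player 1 can switch to Middle (8 → 10). Not NE.
(Middle, Left): Player 1 can switch to Top (2 → 4). Not NE.
(Middle, Center): Player 2 can switch to Right (4 → 11). Not NE.
(Middle, Right): Player 1 gets 10, best alternative 8; Player 2 gets 11, best alternative 4. No profitable deviation — NE.
(Bottom, Left): Player 1 gets 11, best alternative 4; Player 2 gets 9, best alternative 3. No profitable deviation — NE.
(Bottom, Center): Player 1 can switch to Middle (3 → 9). Not NE.
(Bottom, Right): Player 1 can switch to Top (6 → 8). Not NE.

The pure Nash equilibria are (Middle, Right); (Bottom, Left).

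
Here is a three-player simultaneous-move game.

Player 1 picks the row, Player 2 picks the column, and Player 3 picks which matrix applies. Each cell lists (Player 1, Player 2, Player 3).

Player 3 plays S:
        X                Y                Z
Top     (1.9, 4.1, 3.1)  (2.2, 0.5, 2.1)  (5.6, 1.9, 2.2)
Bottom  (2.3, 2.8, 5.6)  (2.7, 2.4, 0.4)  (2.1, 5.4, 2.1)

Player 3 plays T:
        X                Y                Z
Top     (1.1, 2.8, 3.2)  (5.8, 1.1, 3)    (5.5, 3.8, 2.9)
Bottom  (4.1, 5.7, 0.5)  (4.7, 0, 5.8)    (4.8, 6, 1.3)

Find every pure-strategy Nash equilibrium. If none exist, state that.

For each player, find the best response to each opponent profile; mutual best responses are the pure NE.
Player 1 against (X, S): payoffs 1.9, 2.3 → best response Bottom.
Player 1 against (X, T): payoffs 1.1, 4.1 → best response Bottom.
Player 1 against (Y, S): payoffs 2.2, 2.7 → best response Bottom.
Player 1 against (Y, T): payoffs 5.8, 4.7 → best response Top.
Player 1 against (Z, S): payoffs 5.6, 2.1 → best response Top.
Player 1 against (Z, T): payoffs 5.5, 4.8 → best response Top.
Player 2 against (Top, S): payoffs 4.1, 0.5, 1.9 → best response X.
Player 2 against (Top, T): payoffs 2.8, 1.1, 3.8 → best response Z.
Player 2 against (Bottom, S): payoffs 2.8, 2.4, 5.4 → best response Z.
Player 2 against (Bottom, T): payoffs 5.7, 0, 6 → best response Z.
Player 3 against (Top, X): payoffs 3.1, 3.2 → best response T.
Player 3 against (Top, Y): payoffs 2.1, 3 → best response T.
Player 3 against (Top, Z): payoffs 2.2, 2.9 → best response T.
Player 3 against (Bottom, X): payoffs 5.6, 0.5 → best response S.
Player 3 against (Bottom, Y): payoffs 0.4, 5.8 → best response T.
Player 3 against (Bottom, Z): payoffs 2.1, 1.3 → best response S.
Mutual best responses: (Top, Z, T).

The unique pure-strategy Nash equilibrium is (Top, Z, T).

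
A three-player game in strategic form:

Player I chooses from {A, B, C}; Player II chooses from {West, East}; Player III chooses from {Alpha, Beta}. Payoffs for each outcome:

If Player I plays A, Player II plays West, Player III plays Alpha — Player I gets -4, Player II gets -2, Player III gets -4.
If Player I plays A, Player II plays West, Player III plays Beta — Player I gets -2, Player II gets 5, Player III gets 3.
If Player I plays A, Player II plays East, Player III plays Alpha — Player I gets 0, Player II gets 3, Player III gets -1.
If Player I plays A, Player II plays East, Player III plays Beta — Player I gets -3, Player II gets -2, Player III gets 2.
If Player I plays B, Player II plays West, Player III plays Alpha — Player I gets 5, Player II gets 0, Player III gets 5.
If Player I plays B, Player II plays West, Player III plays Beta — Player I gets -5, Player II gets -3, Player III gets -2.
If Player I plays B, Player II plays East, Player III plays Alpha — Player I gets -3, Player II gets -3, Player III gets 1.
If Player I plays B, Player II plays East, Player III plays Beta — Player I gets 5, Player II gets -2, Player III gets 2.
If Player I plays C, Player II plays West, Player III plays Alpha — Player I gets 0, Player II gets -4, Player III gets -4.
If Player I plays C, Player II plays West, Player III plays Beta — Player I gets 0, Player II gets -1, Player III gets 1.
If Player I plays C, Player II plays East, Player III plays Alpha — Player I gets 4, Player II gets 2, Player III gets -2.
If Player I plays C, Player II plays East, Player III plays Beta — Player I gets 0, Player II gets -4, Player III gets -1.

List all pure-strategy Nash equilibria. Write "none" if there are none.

Pure-strategy Nash equilibria: (B, West, Alpha) and (B, East, Beta) and (C, West, Beta)

Player I against (West, Alpha): payoffs -4, 5, 0 → best response B.
Player I against (West, Beta): payoffs -2, -5, 0 → best response C.
Player I against (East, Alpha): payoffs 0, -3, 4 → best response C.
Player I against (East, Beta): payoffs -3, 5, 0 → best response B.
Player II against (A, Alpha): payoffs -2, 3 → best response East.
Player II against (A, Beta): payoffs 5, -2 → best response West.
Player II against (B, Alpha): payoffs 0, -3 → best response West.
Player II against (B, Beta): payoffs -3, -2 → best response East.
Player II against (C, Alpha): payoffs -4, 2 → best response East.
Player II against (C, Beta): payoffs -1, -4 → best response West.
Player III against (A, West): payoffs -4, 3 → best response Beta.
Player III against (A, East): payoffs -1, 2 → best response Beta.
Player III against (B, West): payoffs 5, -2 → best response Alpha.
Player III against (B, East): payoffs 1, 2 → best response Beta.
Player III against (C, West): payoffs -4, 1 → best response Beta.
Player III against (C, East): payoffs -2, -1 → best response Beta.
Mutual best responses: (B, West, Alpha); (B, East, Beta); (C, West, Beta).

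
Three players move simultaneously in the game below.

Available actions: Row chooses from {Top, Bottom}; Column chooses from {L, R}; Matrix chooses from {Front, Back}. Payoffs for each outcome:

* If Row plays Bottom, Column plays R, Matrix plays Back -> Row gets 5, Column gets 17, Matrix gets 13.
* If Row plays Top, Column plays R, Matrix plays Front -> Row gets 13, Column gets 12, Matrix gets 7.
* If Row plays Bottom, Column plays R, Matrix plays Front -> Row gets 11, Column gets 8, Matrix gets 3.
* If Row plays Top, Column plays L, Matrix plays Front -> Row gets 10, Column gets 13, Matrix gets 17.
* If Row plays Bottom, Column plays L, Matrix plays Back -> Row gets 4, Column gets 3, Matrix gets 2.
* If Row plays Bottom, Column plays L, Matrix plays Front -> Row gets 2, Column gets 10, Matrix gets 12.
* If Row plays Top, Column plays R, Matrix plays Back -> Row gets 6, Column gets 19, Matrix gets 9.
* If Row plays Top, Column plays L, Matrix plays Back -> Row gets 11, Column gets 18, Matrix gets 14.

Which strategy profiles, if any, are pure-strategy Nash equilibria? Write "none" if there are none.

Row against (L, Front): payoffs 10, 2 → best response Top.
Row against (L, Back): payoffs 11, 4 → best response Top.
Row against (R, Front): payoffs 13, 11 → best response Top.
Row against (R, Back): payoffs 6, 5 → best response Top.
Column against (Top, Front): payoffs 13, 12 → best response L.
Column against (Top, Back): payoffs 18, 19 → best response R.
Column against (Bottom, Front): payoffs 10, 8 → best response L.
Column against (Bottom, Back): payoffs 3, 17 → best response R.
Matrix against (Top, L): payoffs 17, 14 → best response Front.
Matrix against (Top, R): payoffs 7, 9 → best response Back.
Matrix against (Bottom, L): payoffs 12, 2 → best response Front.
Matrix against (Bottom, R): payoffs 3, 13 → best response Back.
Mutual best responses: (Top, L, Front); (Top, R, Back).

Pure-strategy Nash equilibria: (Top, L, Front); (Top, R, Back)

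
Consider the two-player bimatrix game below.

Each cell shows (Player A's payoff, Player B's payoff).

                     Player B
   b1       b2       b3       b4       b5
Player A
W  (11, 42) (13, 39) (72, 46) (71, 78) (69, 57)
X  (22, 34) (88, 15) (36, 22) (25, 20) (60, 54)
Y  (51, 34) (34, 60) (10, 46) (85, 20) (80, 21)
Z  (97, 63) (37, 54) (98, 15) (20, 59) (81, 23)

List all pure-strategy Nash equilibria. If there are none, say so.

The unique pure-strategy Nash equilibrium is (Z, b1).

(W, b1): Player A can switch to X (11 → 22). Not NE.
(W, b2): Player A can switch to X (13 → 88). Not NE.
(W, b3): Player A can switch to Z (72 → 98). Not NE.
(W, b4): Player A can switch to Y (71 → 85). Not NE.
(W, b5): Player A can switch to Y (69 → 80). Not NE.
(X, b1): Player A can switch to Y (22 → 51). Not NE.
(Z, b1): Player A gets 97, best alternative 51; Player B gets 63, best alternative 59. No profitable deviation — NE.
(The remaining 13 profiles each have a profitable deviation by the same check.)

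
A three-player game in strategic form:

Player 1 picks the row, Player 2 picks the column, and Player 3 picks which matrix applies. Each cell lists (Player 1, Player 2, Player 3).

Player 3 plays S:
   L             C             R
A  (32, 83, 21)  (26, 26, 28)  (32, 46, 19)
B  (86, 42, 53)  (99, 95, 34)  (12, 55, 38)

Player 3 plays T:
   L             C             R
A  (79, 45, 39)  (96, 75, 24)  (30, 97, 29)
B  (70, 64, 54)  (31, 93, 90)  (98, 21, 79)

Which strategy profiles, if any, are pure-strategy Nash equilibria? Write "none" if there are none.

Player 1 against (L, S): payoffs 32, 86 → best response B.
Player 1 against (L, T): payoffs 79, 70 → best response A.
Player 1 against (C, S): payoffs 26, 99 → best response B.
Player 1 against (C, T): payoffs 96, 31 → best response A.
Player 1 against (R, S): payoffs 32, 12 → best response A.
Player 1 against (R, T): payoffs 30, 98 → best response B.
Player 2 against (A, S): payoffs 83, 26, 46 → best response L.
Player 2 against (A, T): payoffs 45, 75, 97 → best response R.
Player 2 against (B, S): payoffs 42, 95, 55 → best response C.
Player 2 against (B, T): payoffs 64, 93, 21 → best response C.
Player 3 against (A, L): payoffs 21, 39 → best response T.
Player 3 against (A, C): payoffs 28, 24 → best response S.
Player 3 against (A, R): payoffs 19, 29 → best response T.
Player 3 against (B, L): payoffs 53, 54 → best response T.
Player 3 against (B, C): payoffs 34, 90 → best response T.
Player 3 against (B, R): payoffs 38, 79 → best response T.
No profile is a mutual best response for all players.

No pure-strategy Nash equilibrium.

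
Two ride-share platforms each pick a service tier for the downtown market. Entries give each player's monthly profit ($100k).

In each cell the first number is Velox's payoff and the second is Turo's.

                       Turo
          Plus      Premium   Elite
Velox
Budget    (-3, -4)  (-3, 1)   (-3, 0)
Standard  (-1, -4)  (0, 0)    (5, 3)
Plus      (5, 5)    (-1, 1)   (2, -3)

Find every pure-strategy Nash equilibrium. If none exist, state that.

(Budget, Plus): Velox can switch to Standard (-3 → -1). Not NE.
(Budget, Premium): Velox can switch to Standard (-3 → 0). Not NE.
(Budget, Elite): Velox can switch to Standard (-3 → 5). Not NE.
(Standard, Plus): Velox can switch to Plus (-1 → 5). Not NE.
(Standard, Premium): Turo can switch to Elite (0 → 3). Not NE.
(Standard, Elite): Velox gets 5, best alternative 2; Turo gets 3, best alternative 0. No profitable deviation — NE.
(Plus, Plus): Velox gets 5, best alternative -1; Turo gets 5, best alternative 1. No profitable deviation — NE.
(Plus, Premium): Velox can switch to Standard (-1 → 0). Not NE.
(The remaining 1 profile has a profitable deviation by the same check.)

The pure Nash equilibria are (Standard, Elite), (Plus, Plus).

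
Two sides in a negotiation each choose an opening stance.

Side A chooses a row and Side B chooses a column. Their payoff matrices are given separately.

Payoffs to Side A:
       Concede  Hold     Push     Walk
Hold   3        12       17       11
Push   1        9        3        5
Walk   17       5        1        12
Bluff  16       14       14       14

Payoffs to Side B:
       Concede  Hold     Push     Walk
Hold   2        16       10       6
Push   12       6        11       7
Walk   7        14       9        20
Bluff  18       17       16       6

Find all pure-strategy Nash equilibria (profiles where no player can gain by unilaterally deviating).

none

Side A against Concede: payoffs 3, 1, 17, 16 → best response Walk.
Side A against Hold: payoffs 12, 9, 5, 14 → best response Bluff.
Side A against Push: payoffs 17, 3, 1, 14 → best response Hold.
Side A against Walk: payoffs 11, 5, 12, 14 → best response Bluff.
Side B against Hold: payoffs 2, 16, 10, 6 → best response Hold.
Side B against Push: payoffs 12, 6, 11, 7 → best response Concede.
Side B against Walk: payoffs 7, 14, 9, 20 → best response Walk.
Side B against Bluff: payoffs 18, 17, 16, 6 → best response Concede.
No profile is a mutual best response for all players.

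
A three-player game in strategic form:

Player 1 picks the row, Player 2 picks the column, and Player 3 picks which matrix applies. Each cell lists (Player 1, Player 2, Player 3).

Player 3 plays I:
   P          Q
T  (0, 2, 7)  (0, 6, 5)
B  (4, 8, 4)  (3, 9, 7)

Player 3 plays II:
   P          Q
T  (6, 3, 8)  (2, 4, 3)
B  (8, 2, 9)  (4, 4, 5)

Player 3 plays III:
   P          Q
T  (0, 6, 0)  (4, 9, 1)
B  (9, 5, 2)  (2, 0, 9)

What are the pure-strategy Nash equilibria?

(T, P, I): Player 1 can switch to B (0 → 4). Not NE.
(T, P, II): Player 1 can switch to B (6 → 8). Not NE.
(T, P, III): Player 1 can switch to B (0 → 9). Not NE.
(T, Q, I): Player 1 can switch to B (0 → 3). Not NE.
(T, Q, II): Player 1 can switch to B (2 → 4). Not NE.
(T, Q, III): Player 3 can switch to I (1 → 5). Not NE.
(B, P, I): Player 2 can switch to Q (8 → 9). Not NE.
(B, P, II): Player 2 can switch to Q (2 → 4). Not NE.
(The remaining 4 profiles each have a profitable deviation by the same check.)

There is no pure-strategy Nash equilibrium.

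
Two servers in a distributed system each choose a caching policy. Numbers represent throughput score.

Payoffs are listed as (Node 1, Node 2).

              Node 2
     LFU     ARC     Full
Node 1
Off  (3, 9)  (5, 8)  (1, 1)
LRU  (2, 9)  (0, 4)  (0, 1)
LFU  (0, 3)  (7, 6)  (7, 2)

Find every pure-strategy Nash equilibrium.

Pure-strategy Nash equilibria: (Off, LFU), (LFU, ARC)

For each player, find the best response to each opponent profile; mutual best responses are the pure NE.
Node 1 against LFU: payoffs 3, 2, 0 → best response Off.
Node 1 against ARC: payoffs 5, 0, 7 → best response LFU.
Node 1 against Full: payoffs 1, 0, 7 → best response LFU.
Node 2 against Off: payoffs 9, 8, 1 → best response LFU.
Node 2 against LRU: payoffs 9, 4, 1 → best response LFU.
Node 2 against LFU: payoffs 3, 6, 2 → best response ARC.
Mutual best responses: (Off, LFU); (LFU, ARC).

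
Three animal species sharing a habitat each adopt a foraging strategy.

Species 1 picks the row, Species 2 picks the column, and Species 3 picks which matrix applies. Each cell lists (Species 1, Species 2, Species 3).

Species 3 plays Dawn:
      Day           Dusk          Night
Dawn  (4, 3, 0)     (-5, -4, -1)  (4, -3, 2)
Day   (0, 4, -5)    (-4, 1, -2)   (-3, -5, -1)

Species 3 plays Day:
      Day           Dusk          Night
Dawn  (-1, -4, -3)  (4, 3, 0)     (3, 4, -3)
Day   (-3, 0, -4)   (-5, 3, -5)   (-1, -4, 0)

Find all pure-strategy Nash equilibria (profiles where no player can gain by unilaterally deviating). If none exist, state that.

The unique pure-strategy Nash equilibrium is (Dawn, Day, Dawn).

Check each profile: it is a Nash equilibrium iff no player can strictly gain by switching unilaterally.
(Dawn, Day, Dawn): Species 1 gets 4, best alternative 0; Species 2 gets 3, best alternative -3; Species 3 gets 0, best alternative -3. No profitable deviation — NE.
(Dawn, Day, Day): Species 2 can switch to Dusk (-4 → 3). Not NE.
(Dawn, Dusk, Dawn): Species 1 can switch to Day (-5 → -4). Not NE.
(Dawn, Dusk, Day): Species 2 can switch to Night (3 → 4). Not NE.
(Dawn, Night, Dawn): Species 2 can switch to Day (-3 → 3). Not NE.
(Dawn, Night, Day): Species 3 can switch to Dawn (-3 → 2). Not NE.
(Day, Day, Dawn): Species 1 can switch to Dawn (0 → 4). Not NE.
(Day, Day, Day): Species 1 can switch to Dawn (-3 → -1). Not NE.
(Day, Dusk, Dawn): Species 2 can switch to Day (1 → 4). Not NE.
(Day, Dusk, Day): Species 1 can switch to Dawn (-5 → 4). Not NE.
(Day, Night, Dawn): Species 1 can switch to Dawn (-3 → 4). Not NE.
(Day, Night, Day): Species 1 can switch to Dawn (-1 → 3). Not NE.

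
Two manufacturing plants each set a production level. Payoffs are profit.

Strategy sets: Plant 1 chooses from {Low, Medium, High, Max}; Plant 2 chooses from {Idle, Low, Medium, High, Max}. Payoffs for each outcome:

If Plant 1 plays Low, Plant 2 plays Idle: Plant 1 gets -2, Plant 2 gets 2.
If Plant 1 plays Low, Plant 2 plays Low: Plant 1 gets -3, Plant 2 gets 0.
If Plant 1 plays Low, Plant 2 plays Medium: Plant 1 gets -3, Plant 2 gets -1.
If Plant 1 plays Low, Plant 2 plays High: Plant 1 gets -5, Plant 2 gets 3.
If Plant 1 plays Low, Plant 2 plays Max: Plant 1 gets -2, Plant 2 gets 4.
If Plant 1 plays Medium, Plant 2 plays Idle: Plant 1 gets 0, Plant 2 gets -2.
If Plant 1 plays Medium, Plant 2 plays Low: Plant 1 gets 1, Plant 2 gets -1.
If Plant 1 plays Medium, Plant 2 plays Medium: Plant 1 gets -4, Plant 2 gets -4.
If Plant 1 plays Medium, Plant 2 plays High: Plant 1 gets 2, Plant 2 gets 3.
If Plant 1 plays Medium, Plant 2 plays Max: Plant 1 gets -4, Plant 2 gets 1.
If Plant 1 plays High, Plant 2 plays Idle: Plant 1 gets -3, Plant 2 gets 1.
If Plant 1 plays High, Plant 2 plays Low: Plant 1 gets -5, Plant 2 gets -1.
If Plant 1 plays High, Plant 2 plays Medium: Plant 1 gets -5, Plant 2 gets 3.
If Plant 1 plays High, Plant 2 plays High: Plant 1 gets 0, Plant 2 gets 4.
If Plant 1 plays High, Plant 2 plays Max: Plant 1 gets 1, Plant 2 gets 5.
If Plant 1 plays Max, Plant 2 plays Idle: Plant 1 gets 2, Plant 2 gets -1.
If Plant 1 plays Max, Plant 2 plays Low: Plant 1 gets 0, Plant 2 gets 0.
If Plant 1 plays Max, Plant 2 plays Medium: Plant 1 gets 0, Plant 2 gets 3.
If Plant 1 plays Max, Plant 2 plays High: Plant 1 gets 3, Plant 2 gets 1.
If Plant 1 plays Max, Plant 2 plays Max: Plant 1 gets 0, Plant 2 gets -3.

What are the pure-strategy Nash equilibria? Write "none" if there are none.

Pure-strategy Nash equilibria: (High, Max); (Max, Medium)

For each strategy profile, look for a profitable unilateral deviation.
(Low, Idle): Plant 1 can switch to Medium (-2 → 0). Not NE.
(Low, Low): Plant 1 can switch to Medium (-3 → 1). Not NE.
(Low, Medium): Plant 1 can switch to Max (-3 → 0). Not NE.
(Low, High): Plant 1 can switch to Medium (-5 → 2). Not NE.
(Low, Max): Plant 1 can switch to High (-2 → 1). Not NE.
(Medium, Idle): Plant 1 can switch to Max (0 → 2). Not NE.
(Medium, Low): Plant 2 can switch to High (-1 → 3). Not NE.
(Medium, Medium): Plant 1 can switch to Low (-4 → -3). Not NE.
(Medium, High): Plant 1 can switch to Max (2 → 3). Not NE.
(Medium, Max): Plant 1 can switch to Low (-4 → -2). Not NE.
(High, Max): Plant 1 gets 1, best alternative 0; Plant 2 gets 5, best alternative 4. No profitable deviation — NE.
(Max, Medium): Plant 1 gets 0, best alternative -3; Plant 2 gets 3, best alternative 1. No profitable deviation — NE.
(The remaining 8 profiles each have a profitable deviation by the same check.)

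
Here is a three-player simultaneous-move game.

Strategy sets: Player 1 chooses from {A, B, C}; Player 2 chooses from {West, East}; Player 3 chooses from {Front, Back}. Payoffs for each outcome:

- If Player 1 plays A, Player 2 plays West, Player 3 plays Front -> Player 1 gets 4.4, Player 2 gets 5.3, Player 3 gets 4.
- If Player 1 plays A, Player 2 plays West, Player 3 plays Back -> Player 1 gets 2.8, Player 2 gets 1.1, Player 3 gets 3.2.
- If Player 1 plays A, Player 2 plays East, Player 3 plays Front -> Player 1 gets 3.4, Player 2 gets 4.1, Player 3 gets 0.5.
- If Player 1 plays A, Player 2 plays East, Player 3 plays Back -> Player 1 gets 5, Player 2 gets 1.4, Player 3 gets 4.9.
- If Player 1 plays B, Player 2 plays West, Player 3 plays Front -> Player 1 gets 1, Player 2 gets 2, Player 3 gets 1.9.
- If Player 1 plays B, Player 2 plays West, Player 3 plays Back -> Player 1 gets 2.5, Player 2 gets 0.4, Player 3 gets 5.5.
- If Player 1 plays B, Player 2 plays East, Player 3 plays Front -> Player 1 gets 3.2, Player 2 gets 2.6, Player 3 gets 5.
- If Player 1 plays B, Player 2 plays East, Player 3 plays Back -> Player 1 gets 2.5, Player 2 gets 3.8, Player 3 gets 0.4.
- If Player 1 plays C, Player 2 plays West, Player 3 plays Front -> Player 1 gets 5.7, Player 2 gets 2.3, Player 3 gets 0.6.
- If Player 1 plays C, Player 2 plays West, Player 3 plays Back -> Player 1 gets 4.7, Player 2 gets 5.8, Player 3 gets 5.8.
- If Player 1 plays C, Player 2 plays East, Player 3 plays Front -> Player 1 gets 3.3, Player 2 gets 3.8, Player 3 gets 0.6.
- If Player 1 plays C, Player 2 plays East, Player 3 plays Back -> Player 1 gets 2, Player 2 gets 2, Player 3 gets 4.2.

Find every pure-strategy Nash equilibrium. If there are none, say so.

(A, West, Front): Player 1 can switch to C (4.4 → 5.7). Not NE.
(A, West, Back): Player 1 can switch to C (2.8 → 4.7). Not NE.
(A, East, Front): Player 2 can switch to West (4.1 → 5.3). Not NE.
(A, East, Back): Player 1 gets 5, best alternative 2.5; Player 2 gets 1.4, best alternative 1.1; Player 3 gets 4.9, best alternative 0.5. No profitable deviation — NE.
(B, West, Front): Player 1 can switch to A (1 → 4.4). Not NE.
(B, West, Back): Player 1 can switch to A (2.5 → 2.8). Not NE.
(B, East, Front): Player 1 can switch to A (3.2 → 3.4). Not NE.
(B, East, Back): Player 1 can switch to A (2.5 → 5). Not NE.
(C, West, Front): Player 2 can switch to East (2.3 → 3.8). Not NE.
(C, West, Back): Player 1 gets 4.7, best alternative 2.8; Player 2 gets 5.8, best alternative 2; Player 3 gets 5.8, best alternative 0.6. No profitable deviation — NE.
(C, East, Front): Player 1 can switch to A (3.3 → 3.4). Not NE.
(C, East, Back): Player 1 can switch to A (2 → 5). Not NE.

(A, East, Back); (C, West, Back)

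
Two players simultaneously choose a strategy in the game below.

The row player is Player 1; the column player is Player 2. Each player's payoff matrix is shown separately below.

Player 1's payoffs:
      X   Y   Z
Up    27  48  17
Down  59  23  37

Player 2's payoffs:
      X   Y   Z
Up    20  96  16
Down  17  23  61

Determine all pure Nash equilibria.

The pure Nash equilibria are (Up, Y), (Down, Z).

Mark each player's best response to every combination of opponents' strategies; a profile where every player is best-responding is a pure Nash equilibrium.
Player 1 against X: payoffs 27, 59 → best response Down.
Player 1 against Y: payoffs 48, 23 → best response Up.
Player 1 against Z: payoffs 17, 37 → best response Down.
Player 2 against Up: payoffs 20, 96, 16 → best response Y.
Player 2 against Down: payoffs 17, 23, 61 → best response Z.
Mutual best responses: (Up, Y); (Down, Z).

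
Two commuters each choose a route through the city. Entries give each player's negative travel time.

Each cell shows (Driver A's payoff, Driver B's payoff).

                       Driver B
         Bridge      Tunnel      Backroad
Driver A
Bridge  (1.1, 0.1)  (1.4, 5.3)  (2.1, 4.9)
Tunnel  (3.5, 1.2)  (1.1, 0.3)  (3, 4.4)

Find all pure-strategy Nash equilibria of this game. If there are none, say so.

(Bridge, Bridge): Driver A can switch to Tunnel (1.1 → 3.5). Not NE.
(Bridge, Tunnel): Driver A gets 1.4, best alternative 1.1; Driver B gets 5.3, best alternative 4.9. No profitable deviation — NE.
(Bridge, Backroad): Driver A can switch to Tunnel (2.1 → 3). Not NE.
(Tunnel, Bridge): Driver B can switch to Backroad (1.2 → 4.4). Not NE.
(Tunnel, Tunnel): Driver A can switch to Bridge (1.1 → 1.4). Not NE.
(Tunnel, Backroad): Driver A gets 3, best alternative 2.1; Driver B gets 4.4, best alternative 1.2. No profitable deviation — NE.

Pure-strategy Nash equilibria: (Bridge, Tunnel) and (Tunnel, Backroad)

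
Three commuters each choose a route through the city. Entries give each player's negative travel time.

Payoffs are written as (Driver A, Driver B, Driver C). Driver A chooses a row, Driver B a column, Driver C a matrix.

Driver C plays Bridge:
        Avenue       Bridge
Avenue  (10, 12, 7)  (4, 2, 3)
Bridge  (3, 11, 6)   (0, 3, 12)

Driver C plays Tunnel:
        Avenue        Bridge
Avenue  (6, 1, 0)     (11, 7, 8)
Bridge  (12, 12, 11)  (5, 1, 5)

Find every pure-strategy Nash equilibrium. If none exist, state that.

(Avenue, Avenue, Bridge); (Avenue, Bridge, Tunnel); (Bridge, Avenue, Tunnel)

(Avenue, Avenue, Bridge): Driver A gets 10, best alternative 3; Driver B gets 12, best alternative 2; Driver C gets 7, best alternative 0. No profitable deviation — NE.
(Avenue, Avenue, Tunnel): Driver A can switch to Bridge (6 → 12). Not NE.
(Avenue, Bridge, Bridge): Driver B can switch to Avenue (2 → 12). Not NE.
(Avenue, Bridge, Tunnel): Driver A gets 11, best alternative 5; Driver B gets 7, best alternative 1; Driver C gets 8, best alternative 3. No profitable deviation — NE.
(Bridge, Avenue, Bridge): Driver A can switch to Avenue (3 → 10). Not NE.
(Bridge, Avenue, Tunnel): Driver A gets 12, best alternative 6; Driver B gets 12, best alternative 1; Driver C gets 11, best alternative 6. No profitable deviation — NE.
(Bridge, Bridge, Bridge): Driver A can switch to Avenue (0 → 4). Not NE.
(Bridge, Bridge, Tunnel): Driver A can switch to Avenue (5 → 11). Not NE.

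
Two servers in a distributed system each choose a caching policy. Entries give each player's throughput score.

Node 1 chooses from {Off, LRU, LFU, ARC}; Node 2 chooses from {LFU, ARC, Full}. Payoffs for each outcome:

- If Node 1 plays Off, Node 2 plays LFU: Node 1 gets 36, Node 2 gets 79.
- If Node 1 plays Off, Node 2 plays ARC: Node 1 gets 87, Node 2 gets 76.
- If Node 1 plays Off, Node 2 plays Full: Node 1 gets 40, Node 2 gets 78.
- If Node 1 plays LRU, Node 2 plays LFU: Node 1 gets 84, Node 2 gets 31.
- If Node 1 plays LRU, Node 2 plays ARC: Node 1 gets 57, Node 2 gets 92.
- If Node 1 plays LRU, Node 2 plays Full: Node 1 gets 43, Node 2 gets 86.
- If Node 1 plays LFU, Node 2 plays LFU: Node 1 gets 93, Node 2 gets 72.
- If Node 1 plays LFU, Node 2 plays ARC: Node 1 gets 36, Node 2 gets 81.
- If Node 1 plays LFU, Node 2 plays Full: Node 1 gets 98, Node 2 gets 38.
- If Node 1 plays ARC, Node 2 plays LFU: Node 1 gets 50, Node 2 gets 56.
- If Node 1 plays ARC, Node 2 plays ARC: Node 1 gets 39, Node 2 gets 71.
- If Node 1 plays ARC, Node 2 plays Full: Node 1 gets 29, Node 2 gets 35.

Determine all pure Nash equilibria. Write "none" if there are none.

This game has no pure Nash equilibrium.

Node 1 against LFU: payoffs 36, 84, 93, 50 → best response LFU.
Node 1 against ARC: payoffs 87, 57, 36, 39 → best response Off.
Node 1 against Full: payoffs 40, 43, 98, 29 → best response LFU.
Node 2 against Off: payoffs 79, 76, 78 → best response LFU.
Node 2 against LRU: payoffs 31, 92, 86 → best response ARC.
Node 2 against LFU: payoffs 72, 81, 38 → best response ARC.
Node 2 against ARC: payoffs 56, 71, 35 → best response ARC.
No profile is a mutual best response for all players.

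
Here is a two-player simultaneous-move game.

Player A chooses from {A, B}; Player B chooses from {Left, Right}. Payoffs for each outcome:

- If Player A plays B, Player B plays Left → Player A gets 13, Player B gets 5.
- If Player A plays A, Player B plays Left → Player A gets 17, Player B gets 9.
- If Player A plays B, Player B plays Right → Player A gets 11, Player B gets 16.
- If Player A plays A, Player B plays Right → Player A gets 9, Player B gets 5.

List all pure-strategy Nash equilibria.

The pure Nash equilibria are (A, Left), (B, Right).

(A, Left): Player A gets 17, best alternative 13; Player B gets 9, best alternative 5. No profitable deviation — NE.
(A, Right): Player A can switch to B (9 → 11). Not NE.
(B, Left): Player A can switch to A (13 → 17). Not NE.
(B, Right): Player A gets 11, best alternative 9; Player B gets 16, best alternative 5. No profitable deviation — NE.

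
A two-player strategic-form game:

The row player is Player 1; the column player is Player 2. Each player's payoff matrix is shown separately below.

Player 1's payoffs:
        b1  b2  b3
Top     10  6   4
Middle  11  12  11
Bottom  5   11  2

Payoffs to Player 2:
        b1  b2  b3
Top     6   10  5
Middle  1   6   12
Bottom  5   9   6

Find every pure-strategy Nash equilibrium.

For each player, find the best response to each opponent profile; mutual best responses are the pure NE.
Player 1 against b1: payoffs 10, 11, 5 → best response Middle.
Player 1 against b2: payoffs 6, 12, 11 → best response Middle.
Player 1 against b3: payoffs 4, 11, 2 → best response Middle.
Player 2 against Top: payoffs 6, 10, 5 → best response b2.
Player 2 against Middle: payoffs 1, 6, 12 → best response b3.
Player 2 against Bottom: payoffs 5, 9, 6 → best response b2.
Mutual best responses: (Middle, b3).

(Middle, b3)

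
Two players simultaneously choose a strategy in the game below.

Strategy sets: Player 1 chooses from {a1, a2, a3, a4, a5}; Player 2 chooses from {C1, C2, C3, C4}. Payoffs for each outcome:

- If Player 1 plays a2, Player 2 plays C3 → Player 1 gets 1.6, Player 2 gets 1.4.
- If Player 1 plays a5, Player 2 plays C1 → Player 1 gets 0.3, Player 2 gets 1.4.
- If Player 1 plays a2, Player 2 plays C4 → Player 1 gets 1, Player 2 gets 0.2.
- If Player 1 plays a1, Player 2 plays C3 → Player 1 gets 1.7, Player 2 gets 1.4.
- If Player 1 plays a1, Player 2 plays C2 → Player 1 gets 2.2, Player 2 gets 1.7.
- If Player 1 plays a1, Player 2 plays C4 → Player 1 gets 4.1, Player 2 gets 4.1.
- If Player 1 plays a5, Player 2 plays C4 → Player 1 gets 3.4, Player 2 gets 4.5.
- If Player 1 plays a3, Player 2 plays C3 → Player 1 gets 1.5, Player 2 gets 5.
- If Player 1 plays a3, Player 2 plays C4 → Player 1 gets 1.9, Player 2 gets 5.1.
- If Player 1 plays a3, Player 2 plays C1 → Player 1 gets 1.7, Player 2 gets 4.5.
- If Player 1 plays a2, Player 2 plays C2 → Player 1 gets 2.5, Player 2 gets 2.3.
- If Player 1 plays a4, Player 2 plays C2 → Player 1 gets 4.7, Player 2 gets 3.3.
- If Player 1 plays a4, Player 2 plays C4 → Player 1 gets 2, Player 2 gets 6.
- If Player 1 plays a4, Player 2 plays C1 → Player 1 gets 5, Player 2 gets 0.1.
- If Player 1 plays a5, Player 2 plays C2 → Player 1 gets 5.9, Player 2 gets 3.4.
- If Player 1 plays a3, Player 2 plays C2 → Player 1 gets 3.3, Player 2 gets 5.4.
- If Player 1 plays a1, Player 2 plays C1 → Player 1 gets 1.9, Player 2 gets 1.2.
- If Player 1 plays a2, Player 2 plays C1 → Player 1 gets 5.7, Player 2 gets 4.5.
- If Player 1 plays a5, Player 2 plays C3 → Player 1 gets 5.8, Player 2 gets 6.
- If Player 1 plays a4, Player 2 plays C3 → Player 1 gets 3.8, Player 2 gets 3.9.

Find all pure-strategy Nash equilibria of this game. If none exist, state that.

The pure Nash equilibria are (a1, C4) and (a2, C1) and (a5, C3).

Player 1 against C1: payoffs 1.9, 5.7, 1.7, 5, 0.3 → best response a2.
Player 1 against C2: payoffs 2.2, 2.5, 3.3, 4.7, 5.9 → best response a5.
Player 1 against C3: payoffs 1.7, 1.6, 1.5, 3.8, 5.8 → best response a5.
Player 1 against C4: payoffs 4.1, 1, 1.9, 2, 3.4 → best response a1.
Player 2 against a1: payoffs 1.2, 1.7, 1.4, 4.1 → best response C4.
Player 2 against a2: payoffs 4.5, 2.3, 1.4, 0.2 → best response C1.
Player 2 against a3: payoffs 4.5, 5.4, 5, 5.1 → best response C2.
Player 2 against a4: payoffs 0.1, 3.3, 3.9, 6 → best response C4.
Player 2 against a5: payoffs 1.4, 3.4, 6, 4.5 → best response C3.
Mutual best responses: (a1, C4); (a2, C1); (a5, C3).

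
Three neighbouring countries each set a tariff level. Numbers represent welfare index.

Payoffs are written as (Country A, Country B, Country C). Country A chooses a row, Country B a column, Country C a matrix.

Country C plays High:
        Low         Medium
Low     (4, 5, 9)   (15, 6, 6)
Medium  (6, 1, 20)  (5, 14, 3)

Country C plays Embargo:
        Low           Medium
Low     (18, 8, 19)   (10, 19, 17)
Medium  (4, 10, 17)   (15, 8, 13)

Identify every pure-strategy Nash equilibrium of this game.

none

Mark each player's best response to every combination of opponents' strategies; a profile where every player is best-responding is a pure Nash equilibrium.
Country A against (Low, High): payoffs 4, 6 → best response Medium.
Country A against (Low, Embargo): payoffs 18, 4 → best response Low.
Country A against (Medium, High): payoffs 15, 5 → best response Low.
Country A against (Medium, Embargo): payoffs 10, 15 → best response Medium.
Country B against (Low, High): payoffs 5, 6 → best response Medium.
Country B against (Low, Embargo): payoffs 8, 19 → best response Medium.
Country B against (Medium, High): payoffs 1, 14 → best response Medium.
Country B against (Medium, Embargo): payoffs 10, 8 → best response Low.
Country C against (Low, Low): payoffs 9, 19 → best response Embargo.
Country C against (Low, Medium): payoffs 6, 17 → best response Embargo.
Country C against (Medium, Low): payoffs 20, 17 → best response High.
Country C against (Medium, Medium): payoffs 3, 13 → best response Embargo.
No profile is a mutual best response for all players.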